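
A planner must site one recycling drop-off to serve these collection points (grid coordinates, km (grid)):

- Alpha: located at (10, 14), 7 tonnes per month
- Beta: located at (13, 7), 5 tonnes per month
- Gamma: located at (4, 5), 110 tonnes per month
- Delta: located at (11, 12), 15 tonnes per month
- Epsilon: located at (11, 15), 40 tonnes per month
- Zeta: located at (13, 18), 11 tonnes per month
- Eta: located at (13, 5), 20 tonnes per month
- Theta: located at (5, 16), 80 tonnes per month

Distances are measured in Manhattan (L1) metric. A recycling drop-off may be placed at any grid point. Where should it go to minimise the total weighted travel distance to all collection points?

(5, 12)

Manhattan distance separates: Σwᵢ(|x−xᵢ|+|y−yᵢ|) = Σwᵢ|x−xᵢ| + Σwᵢ|y−yᵢ|, so x and y are optimised independently as 1-D weighted medians.
Total weight W = 288; half = 144.
x-coordinate, sorted with cumulative weight:
  x=4 (Gamma, w=110) cum 110
  x=5 (Theta, w=80) cum 190  ← median
  x=10 (Alpha, w=7) cum 197
  x=11 (Delta, w=15) cum 212
  x=11 (Epsilon, w=40) cum 252
  x=13 (Beta, w=5) cum 257
  x=13 (Zeta, w=11) cum 268
  x=13 (Eta, w=20) cum 288
⇒ x* = 5
y-coordinate, sorted with cumulative weight:
  y=5 (Gamma, w=110) cum 110
  y=5 (Eta, w=20) cum 130
  y=7 (Beta, w=5) cum 135
  y=12 (Delta, w=15) cum 150  ← median
  y=14 (Alpha, w=7) cum 157
  y=15 (Epsilon, w=40) cum 197
  y=16 (Theta, w=80) cum 277
  y=18 (Zeta, w=11) cum 288
⇒ y* = 12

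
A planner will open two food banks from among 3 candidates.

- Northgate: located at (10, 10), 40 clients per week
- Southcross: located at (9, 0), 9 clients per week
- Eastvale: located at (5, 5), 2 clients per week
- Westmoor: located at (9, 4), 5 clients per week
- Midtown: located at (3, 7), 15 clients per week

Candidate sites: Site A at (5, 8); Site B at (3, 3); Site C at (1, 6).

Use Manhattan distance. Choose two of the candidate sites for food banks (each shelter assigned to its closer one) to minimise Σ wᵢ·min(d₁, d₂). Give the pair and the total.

Evaluate every pair (each demand assigned to the nearer of the two):
  {Site A, Site B}: total = 447
  {Site A, Site C}: total = 479
  {Site B, Site C}: total = 689
Best pair: {Site A, Site B} with total 447.

{Site A, Site B}, total 447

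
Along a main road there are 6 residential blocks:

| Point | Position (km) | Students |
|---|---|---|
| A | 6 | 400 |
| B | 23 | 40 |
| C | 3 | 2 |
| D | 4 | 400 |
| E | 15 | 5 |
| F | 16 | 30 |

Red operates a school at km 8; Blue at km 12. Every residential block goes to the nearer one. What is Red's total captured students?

802

The indifferent point is the midpoint (8+12)/2 = 10; residential blocks left of it (closer to Red at 8) go to Red, those right go to Blue.
  C at 3 (w=2) → Red
  D at 4 (w=400) → Red
  A at 6 (w=400) → Red
  E at 15 (w=5) → Blue
  F at 16 (w=30) → Blue
  B at 23 (w=40) → Blue
Red captures 802; Blue captures 75.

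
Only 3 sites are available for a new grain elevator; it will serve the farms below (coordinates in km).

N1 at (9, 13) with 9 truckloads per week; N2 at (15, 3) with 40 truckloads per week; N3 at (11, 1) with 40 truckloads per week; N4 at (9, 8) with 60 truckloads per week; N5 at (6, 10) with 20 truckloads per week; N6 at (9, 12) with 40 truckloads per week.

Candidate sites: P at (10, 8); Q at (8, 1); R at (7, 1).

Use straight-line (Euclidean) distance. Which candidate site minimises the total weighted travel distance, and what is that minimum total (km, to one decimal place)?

P, total 925.9 km

Total weighted distance at each candidate:
  P (10, 8): total = 925.9
  Q (8, 1): total = 1570.0
  R (7, 1): total = 1664.5
Minimum is at P with total 925.9 km.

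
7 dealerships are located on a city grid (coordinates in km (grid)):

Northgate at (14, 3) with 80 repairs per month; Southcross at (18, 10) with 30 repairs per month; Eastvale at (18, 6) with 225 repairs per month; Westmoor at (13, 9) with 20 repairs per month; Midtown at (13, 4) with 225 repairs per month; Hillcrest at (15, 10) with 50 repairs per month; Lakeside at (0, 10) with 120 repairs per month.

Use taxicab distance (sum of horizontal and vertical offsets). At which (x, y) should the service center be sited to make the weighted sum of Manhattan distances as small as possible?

Manhattan distance separates: Σwᵢ(|x−xᵢ|+|y−yᵢ|) = Σwᵢ|x−xᵢ| + Σwᵢ|y−yᵢ|, so x and y are optimised independently as 1-D weighted medians.
Total weight W = 750; half = 375.
x-coordinate, sorted with cumulative weight:
  x=0 (Lakeside, w=120) cum 120
  x=13 (Westmoor, w=20) cum 140
  x=13 (Midtown, w=225) cum 365
  x=14 (Northgate, w=80) cum 445  ← median
  x=15 (Hillcrest, w=50) cum 495
  x=18 (Southcross, w=30) cum 525
  x=18 (Eastvale, w=225) cum 750
⇒ x* = 14
y-coordinate, sorted with cumulative weight:
  y=3 (Northgate, w=80) cum 80
  y=4 (Midtown, w=225) cum 305
  y=6 (Eastvale, w=225) cum 530  ← median
  y=9 (Westmoor, w=20) cum 550
  y=10 (Southcross, w=30) cum 580
  y=10 (Hillcrest, w=50) cum 630
  y=10 (Lakeside, w=120) cum 750
⇒ y* = 6

(14, 6)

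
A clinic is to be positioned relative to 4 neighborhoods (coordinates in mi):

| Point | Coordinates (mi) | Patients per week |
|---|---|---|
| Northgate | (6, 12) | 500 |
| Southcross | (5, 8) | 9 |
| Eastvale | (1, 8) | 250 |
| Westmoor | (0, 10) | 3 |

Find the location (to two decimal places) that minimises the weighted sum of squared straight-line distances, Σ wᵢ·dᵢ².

The minimiser of Σwᵢ‖p−pᵢ‖² is the weighted centroid p* = (Σwᵢpᵢ)/(Σwᵢ).
Σwᵢ = 762.
Σwᵢxᵢ = 500·6 + 9·5 + 250·1 + 3·0 = 3295.
Σwᵢyᵢ = 500·12 + 9·8 + 250·8 + 3·10 = 8102.
x* = 3295/762 = 4.32, y* = 8102/762 = 10.63.

(4.32, 10.63)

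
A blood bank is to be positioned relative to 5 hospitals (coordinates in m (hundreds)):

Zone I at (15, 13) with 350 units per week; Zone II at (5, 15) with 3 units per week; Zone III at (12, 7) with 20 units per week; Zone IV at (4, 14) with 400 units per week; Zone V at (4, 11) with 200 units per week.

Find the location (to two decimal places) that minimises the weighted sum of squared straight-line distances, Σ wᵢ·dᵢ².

(8.12, 12.88)

The minimiser of Σwᵢ‖p−pᵢ‖² is the weighted centroid p* = (Σwᵢpᵢ)/(Σwᵢ).
Σwᵢ = 973.
Σwᵢxᵢ = 350·15 + 3·5 + 20·12 + 400·4 + 200·4 = 7905.
Σwᵢyᵢ = 350·13 + 3·15 + 20·7 + 400·14 + 200·11 = 12535.
x* = 7905/973 = 8.12, y* = 12535/973 = 12.88.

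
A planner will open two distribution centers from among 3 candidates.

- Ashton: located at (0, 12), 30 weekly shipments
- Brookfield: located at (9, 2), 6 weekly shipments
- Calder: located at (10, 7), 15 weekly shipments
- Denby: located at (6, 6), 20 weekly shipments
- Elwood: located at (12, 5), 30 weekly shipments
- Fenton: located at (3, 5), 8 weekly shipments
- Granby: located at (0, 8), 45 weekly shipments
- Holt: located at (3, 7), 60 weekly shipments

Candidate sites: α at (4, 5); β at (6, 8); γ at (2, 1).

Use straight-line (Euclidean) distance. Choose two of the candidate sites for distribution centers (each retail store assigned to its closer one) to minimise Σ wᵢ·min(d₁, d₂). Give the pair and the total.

Evaluate every pair (each demand assigned to the nearer of the two):
  {α, β}: total = 921.6
  {α, γ}: total = 1023.6
  {β, γ}: total = 1052.4
Best pair: {α, β} with total 921.6.

{α, β}, total 921.6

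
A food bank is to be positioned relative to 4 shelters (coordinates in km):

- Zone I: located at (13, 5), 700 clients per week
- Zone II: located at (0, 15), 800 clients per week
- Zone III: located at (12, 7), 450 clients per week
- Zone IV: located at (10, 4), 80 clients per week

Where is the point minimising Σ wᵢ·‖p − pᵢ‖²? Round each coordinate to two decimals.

The minimiser of Σwᵢ‖p−pᵢ‖² is the weighted centroid p* = (Σwᵢpᵢ)/(Σwᵢ).
Σwᵢ = 2030.
Σwᵢxᵢ = 700·13 + 800·0 + 450·12 + 80·10 = 15300.
Σwᵢyᵢ = 700·5 + 800·15 + 450·7 + 80·4 = 18970.
x* = 15300/2030 = 7.54, y* = 18970/2030 = 9.34.

(7.54, 9.34)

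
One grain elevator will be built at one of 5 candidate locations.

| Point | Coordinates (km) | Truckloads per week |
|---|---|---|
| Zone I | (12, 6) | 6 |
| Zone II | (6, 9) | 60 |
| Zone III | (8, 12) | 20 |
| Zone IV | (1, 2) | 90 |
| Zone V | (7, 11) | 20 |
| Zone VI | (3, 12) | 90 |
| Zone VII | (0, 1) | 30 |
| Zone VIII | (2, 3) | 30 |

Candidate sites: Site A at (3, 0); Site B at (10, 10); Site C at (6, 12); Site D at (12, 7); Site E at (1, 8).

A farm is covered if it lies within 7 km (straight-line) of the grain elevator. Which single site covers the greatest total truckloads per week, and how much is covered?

Coverage radius r = 7 km; a point is covered iff (Δx)²+(Δy)² ≤ 7² = 49.
  Site A (3, 0): covers {Zone IV, Zone VII, Zone VIII} → 150
  Site B (10, 10): covers {Zone I, Zone II, Zone III, Zone V} → 106
  Site C (6, 12): covers {Zone II, Zone III, Zone V, Zone VI} → 190
  Site D (12, 7): covers {Zone I, Zone II, Zone III, Zone V} → 106
  Site E (1, 8): covers {Zone II, Zone IV, Zone V, Zone VI, Zone VIII} → 290
Maximum coverage at Site E: 290 truckloads per week.

Site E, covering 290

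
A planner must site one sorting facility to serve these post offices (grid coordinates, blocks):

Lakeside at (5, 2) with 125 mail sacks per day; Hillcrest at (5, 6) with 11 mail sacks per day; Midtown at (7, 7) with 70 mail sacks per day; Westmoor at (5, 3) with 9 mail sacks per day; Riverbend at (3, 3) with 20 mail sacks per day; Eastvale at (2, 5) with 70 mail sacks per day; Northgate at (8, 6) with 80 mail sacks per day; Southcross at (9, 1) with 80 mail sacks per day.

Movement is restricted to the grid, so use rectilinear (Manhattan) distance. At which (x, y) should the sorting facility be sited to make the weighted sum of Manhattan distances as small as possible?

(5, 3)

Manhattan distance separates: Σwᵢ(|x−xᵢ|+|y−yᵢ|) = Σwᵢ|x−xᵢ| + Σwᵢ|y−yᵢ|, so x and y are optimised independently as 1-D weighted medians.
Total weight W = 465; half = 232.5.
x-coordinate, sorted with cumulative weight:
  x=2 (Eastvale, w=70) cum 70
  x=3 (Riverbend, w=20) cum 90
  x=5 (Lakeside, w=125) cum 215
  x=5 (Hillcrest, w=11) cum 226
  x=5 (Westmoor, w=9) cum 235  ← median
  x=7 (Midtown, w=70) cum 305
  x=8 (Northgate, w=80) cum 385
  x=9 (Southcross, w=80) cum 465
⇒ x* = 5
y-coordinate, sorted with cumulative weight:
  y=1 (Southcross, w=80) cum 80
  y=2 (Lakeside, w=125) cum 205
  y=3 (Westmoor, w=9) cum 214
  y=3 (Riverbend, w=20) cum 234  ← median
  y=5 (Eastvale, w=70) cum 304
  y=6 (Hillcrest, w=11) cum 315
  y=6 (Northgate, w=80) cum 395
  y=7 (Midtown, w=70) cum 465
⇒ y* = 3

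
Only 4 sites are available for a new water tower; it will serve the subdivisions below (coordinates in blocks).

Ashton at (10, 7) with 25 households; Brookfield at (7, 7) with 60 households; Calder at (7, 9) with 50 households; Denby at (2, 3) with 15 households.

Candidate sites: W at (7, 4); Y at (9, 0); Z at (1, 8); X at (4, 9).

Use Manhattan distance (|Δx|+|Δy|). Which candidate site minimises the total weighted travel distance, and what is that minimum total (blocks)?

Total weighted distance at each candidate:
  W (7, 4): total = 670
  Y (9, 0): total = 1440
  Z (1, 8): total = 1110
  X (4, 9): total = 770
Minimum is at W with total 670 blocks.

W, total 670 blocks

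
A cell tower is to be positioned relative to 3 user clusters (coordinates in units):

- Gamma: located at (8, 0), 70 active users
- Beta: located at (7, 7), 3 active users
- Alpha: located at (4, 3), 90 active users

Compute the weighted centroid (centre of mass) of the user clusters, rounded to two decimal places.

The minimiser of Σwᵢ‖p−pᵢ‖² is the weighted centroid p* = (Σwᵢpᵢ)/(Σwᵢ).
Σwᵢ = 163.
Σwᵢxᵢ = 70·8 + 3·7 + 90·4 = 941.
Σwᵢyᵢ = 70·0 + 3·7 + 90·3 = 291.
x* = 941/163 = 5.77, y* = 291/163 = 1.79.

(5.77, 1.79)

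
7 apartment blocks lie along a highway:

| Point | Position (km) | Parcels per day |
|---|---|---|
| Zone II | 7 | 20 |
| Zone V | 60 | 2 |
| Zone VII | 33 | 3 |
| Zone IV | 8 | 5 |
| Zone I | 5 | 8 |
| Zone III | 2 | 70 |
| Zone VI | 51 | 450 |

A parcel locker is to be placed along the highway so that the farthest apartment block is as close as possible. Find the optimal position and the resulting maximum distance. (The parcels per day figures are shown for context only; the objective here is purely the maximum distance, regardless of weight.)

location 31, max distance 29

The 1-center on a line is the midpoint of the two extreme points: leftmost at 2, rightmost at 60.
Optimal location = (2 + 60)/2 = 31; maximum distance = (60 − 2)/2 = 29.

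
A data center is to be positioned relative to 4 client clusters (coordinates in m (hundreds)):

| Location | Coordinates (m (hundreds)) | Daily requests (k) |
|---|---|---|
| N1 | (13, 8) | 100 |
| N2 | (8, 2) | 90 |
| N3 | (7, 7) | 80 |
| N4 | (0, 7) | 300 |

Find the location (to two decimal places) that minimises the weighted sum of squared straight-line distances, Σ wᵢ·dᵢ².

(4.53, 6.39)

The minimiser of Σwᵢ‖p−pᵢ‖² is the weighted centroid p* = (Σwᵢpᵢ)/(Σwᵢ).
Σwᵢ = 570.
Σwᵢxᵢ = 100·13 + 90·8 + 80·7 + 300·0 = 2580.
Σwᵢyᵢ = 100·8 + 90·2 + 80·7 + 300·7 = 3640.
x* = 2580/570 = 4.53, y* = 3640/570 = 6.39.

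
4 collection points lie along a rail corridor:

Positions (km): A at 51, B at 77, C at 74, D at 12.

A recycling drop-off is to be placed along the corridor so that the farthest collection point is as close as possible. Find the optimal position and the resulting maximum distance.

The 1-center on a line is the midpoint of the two extreme points: leftmost at 12, rightmost at 77.
Optimal location = (12 + 77)/2 = 44.5; maximum distance = (77 − 12)/2 = 32.5.

location 44.5, max distance 32.5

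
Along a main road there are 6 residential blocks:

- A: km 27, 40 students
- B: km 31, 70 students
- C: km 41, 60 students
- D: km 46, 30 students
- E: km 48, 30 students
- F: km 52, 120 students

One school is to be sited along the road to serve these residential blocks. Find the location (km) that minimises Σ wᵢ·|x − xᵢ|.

x = 46

For a sum of weighted absolute distances on a line, the optimum is the weighted median (not the mean). Total weight W = 350; half-weight = 175.
Sort by position and accumulate weight:
  km 27 (A, w=40) → cum 40
  km 31 (B, w=70) → cum 110
  km 41 (C, w=60) → cum 170
  km 46 (D, w=30) → cum 200  ≥ 175 → median here
  km 48 (E, w=30) → cum 230
  km 52 (F, w=120) → cum 350
Optimal location: km 46.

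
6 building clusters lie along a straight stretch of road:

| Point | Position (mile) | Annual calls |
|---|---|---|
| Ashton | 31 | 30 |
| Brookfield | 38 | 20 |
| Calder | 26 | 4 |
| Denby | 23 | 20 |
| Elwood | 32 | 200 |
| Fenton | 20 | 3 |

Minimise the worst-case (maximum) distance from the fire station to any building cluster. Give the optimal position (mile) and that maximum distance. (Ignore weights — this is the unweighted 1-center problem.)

location 29, max distance 9

The 1-center on a line is the midpoint of the two extreme points: leftmost at 20, rightmost at 38.
Optimal location = (20 + 38)/2 = 29; maximum distance = (38 − 20)/2 = 9.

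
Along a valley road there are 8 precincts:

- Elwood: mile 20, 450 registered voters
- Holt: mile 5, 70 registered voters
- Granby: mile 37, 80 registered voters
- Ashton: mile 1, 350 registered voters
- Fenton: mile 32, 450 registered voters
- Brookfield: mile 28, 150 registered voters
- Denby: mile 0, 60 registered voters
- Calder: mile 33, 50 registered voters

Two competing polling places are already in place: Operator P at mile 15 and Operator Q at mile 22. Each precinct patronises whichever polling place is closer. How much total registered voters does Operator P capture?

480

The indifferent point is the midpoint (15+22)/2 = 18.5; precincts left of it (closer to Operator P at 15) go to Operator P, those right go to Operator Q.
  Denby at 0 (w=60) → Operator P
  Ashton at 1 (w=350) → Operator P
  Holt at 5 (w=70) → Operator P
  Elwood at 20 (w=450) → Operator Q
  Brookfield at 28 (w=150) → Operator Q
  Fenton at 32 (w=450) → Operator Q
  Calder at 33 (w=50) → Operator Q
  Granby at 37 (w=80) → Operator Q
Operator P captures 480; Operator Q captures 1180.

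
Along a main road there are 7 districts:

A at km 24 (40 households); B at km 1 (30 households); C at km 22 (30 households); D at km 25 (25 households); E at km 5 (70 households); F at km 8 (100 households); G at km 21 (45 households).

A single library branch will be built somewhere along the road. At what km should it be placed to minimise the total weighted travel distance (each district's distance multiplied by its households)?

x = 8

For a sum of weighted absolute distances on a line, the optimum is the weighted median (not the mean). Total weight W = 340; half-weight = 170.
Sort by position and accumulate weight:
  km 1 (B, w=30) → cum 30
  km 5 (E, w=70) → cum 100
  km 8 (F, w=100) → cum 200  ≥ 170 → median here
  km 21 (G, w=45) → cum 245
  km 22 (C, w=30) → cum 275
  km 24 (A, w=40) → cum 315
  km 25 (D, w=25) → cum 340
Optimal location: km 8.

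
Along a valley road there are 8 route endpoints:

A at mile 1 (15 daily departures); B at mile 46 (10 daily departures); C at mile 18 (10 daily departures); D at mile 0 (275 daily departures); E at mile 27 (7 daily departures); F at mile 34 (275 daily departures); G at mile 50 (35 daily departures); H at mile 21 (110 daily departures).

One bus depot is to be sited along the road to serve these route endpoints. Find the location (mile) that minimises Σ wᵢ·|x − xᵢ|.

x = 21

For a sum of weighted absolute distances on a line, the optimum is the weighted median (not the mean). Total weight W = 737; half-weight = 368.5.
Sort by position and accumulate weight:
  mile 0 (D, w=275) → cum 275
  mile 1 (A, w=15) → cum 290
  mile 18 (C, w=10) → cum 300
  mile 21 (H, w=110) → cum 410  ≥ 368.5 → median here
  mile 27 (E, w=7) → cum 417
  mile 34 (F, w=275) → cum 692
  mile 46 (B, w=10) → cum 702
  mile 50 (G, w=35) → cum 737
Optimal location: mile 21.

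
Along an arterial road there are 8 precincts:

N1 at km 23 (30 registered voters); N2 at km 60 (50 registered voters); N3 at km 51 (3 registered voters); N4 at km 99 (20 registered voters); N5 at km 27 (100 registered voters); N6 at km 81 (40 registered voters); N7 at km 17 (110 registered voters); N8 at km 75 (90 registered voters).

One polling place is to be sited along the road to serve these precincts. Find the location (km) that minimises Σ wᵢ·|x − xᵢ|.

For a sum of weighted absolute distances on a line, the optimum is the weighted median (not the mean). Total weight W = 443; half-weight = 221.5.
Sort by position and accumulate weight:
  km 17 (N7, w=110) → cum 110
  km 23 (N1, w=30) → cum 140
  km 27 (N5, w=100) → cum 240  ≥ 221.5 → median here
  km 51 (N3, w=3) → cum 243
  km 60 (N2, w=50) → cum 293
  km 75 (N8, w=90) → cum 383
  km 81 (N6, w=40) → cum 423
  km 99 (N4, w=20) → cum 443
Optimal location: km 27.

x = 27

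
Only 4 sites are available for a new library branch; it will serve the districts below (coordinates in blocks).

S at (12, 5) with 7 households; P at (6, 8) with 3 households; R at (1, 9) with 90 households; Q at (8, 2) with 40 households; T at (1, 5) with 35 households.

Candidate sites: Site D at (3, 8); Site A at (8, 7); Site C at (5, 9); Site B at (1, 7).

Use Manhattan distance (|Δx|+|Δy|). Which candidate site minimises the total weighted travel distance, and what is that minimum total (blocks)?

Site B, total 839 blocks

Total weighted distance at each candidate:
  Site D (3, 8): total = 978
  Site A (8, 7): total = 1376
  Site C (5, 9): total = 1123
  Site B (1, 7): total = 839
Minimum is at Site B with total 839 blocks.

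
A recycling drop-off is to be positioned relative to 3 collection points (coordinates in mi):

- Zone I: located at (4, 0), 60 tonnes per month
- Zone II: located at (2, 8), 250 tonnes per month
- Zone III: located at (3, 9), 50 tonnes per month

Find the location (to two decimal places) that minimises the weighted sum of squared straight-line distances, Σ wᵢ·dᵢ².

(2.47, 6.81)

The minimiser of Σwᵢ‖p−pᵢ‖² is the weighted centroid p* = (Σwᵢpᵢ)/(Σwᵢ).
Σwᵢ = 360.
Σwᵢxᵢ = 60·4 + 250·2 + 50·3 = 890.
Σwᵢyᵢ = 60·0 + 250·8 + 50·9 = 2450.
x* = 890/360 = 2.47, y* = 2450/360 = 6.81.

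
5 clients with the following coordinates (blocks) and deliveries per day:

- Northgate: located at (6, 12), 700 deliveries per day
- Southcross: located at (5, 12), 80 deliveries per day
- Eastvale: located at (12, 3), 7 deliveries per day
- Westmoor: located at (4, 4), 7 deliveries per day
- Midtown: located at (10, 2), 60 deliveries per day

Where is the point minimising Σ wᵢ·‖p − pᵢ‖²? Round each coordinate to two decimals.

The minimiser of Σwᵢ‖p−pᵢ‖² is the weighted centroid p* = (Σwᵢpᵢ)/(Σwᵢ).
Σwᵢ = 854.
Σwᵢxᵢ = 700·6 + 80·5 + 7·12 + 7·4 + 60·10 = 5312.
Σwᵢyᵢ = 700·12 + 80·12 + 7·3 + 7·4 + 60·2 = 9529.
x* = 5312/854 = 6.22, y* = 9529/854 = 11.16.

(6.22, 11.16)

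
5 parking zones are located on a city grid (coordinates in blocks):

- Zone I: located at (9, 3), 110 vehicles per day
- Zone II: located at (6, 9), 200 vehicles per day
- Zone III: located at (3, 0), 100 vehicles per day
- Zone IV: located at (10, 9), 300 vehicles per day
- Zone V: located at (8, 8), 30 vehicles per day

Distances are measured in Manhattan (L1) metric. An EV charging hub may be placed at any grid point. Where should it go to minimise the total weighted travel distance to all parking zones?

Manhattan distance separates: Σwᵢ(|x−xᵢ|+|y−yᵢ|) = Σwᵢ|x−xᵢ| + Σwᵢ|y−yᵢ|, so x and y are optimised independently as 1-D weighted medians.
Total weight W = 740; half = 370.
x-coordinate, sorted with cumulative weight:
  x=3 (Zone III, w=100) cum 100
  x=6 (Zone II, w=200) cum 300
  x=8 (Zone V, w=30) cum 330
  x=9 (Zone I, w=110) cum 440  ← median
  x=10 (Zone IV, w=300) cum 740
⇒ x* = 9
y-coordinate, sorted with cumulative weight:
  y=0 (Zone III, w=100) cum 100
  y=3 (Zone I, w=110) cum 210
  y=8 (Zone V, w=30) cum 240
  y=9 (Zone II, w=200) cum 440  ← median
  y=9 (Zone IV, w=300) cum 740
⇒ y* = 9

(9, 9)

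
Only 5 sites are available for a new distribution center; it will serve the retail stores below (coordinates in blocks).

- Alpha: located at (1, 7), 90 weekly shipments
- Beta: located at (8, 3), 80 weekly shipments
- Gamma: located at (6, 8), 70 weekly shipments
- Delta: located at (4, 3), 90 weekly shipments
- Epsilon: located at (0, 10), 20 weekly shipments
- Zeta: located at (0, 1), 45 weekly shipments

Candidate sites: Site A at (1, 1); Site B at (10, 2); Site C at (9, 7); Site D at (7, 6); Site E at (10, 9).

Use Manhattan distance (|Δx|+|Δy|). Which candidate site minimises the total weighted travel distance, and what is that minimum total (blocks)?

Site D, total 2460 blocks

Total weighted distance at each candidate:
  Site A (1, 1): total = 2795
  Site B (10, 2): total = 3685
  Site C (9, 7): total = 3125
  Site D (7, 6): total = 2460
  Site E (10, 9): total = 4090
Minimum is at Site D with total 2460 blocks.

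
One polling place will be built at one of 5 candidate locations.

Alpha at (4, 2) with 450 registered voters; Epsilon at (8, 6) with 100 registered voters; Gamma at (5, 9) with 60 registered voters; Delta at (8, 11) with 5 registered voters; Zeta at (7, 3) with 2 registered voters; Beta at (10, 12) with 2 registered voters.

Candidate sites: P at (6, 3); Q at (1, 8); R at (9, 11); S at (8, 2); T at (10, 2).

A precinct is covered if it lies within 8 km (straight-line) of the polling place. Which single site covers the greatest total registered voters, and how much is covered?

Coverage radius r = 8 km; a point is covered iff (Δx)²+(Δy)² ≤ 8² = 64.
  P (6, 3): covers {Alpha, Epsilon, Gamma, Zeta} → 612
  Q (1, 8): covers {Alpha, Epsilon, Gamma, Delta, Zeta} → 617
  R (9, 11): covers {Epsilon, Gamma, Delta, Beta} → 167
  S (8, 2): covers {Alpha, Epsilon, Gamma, Zeta} → 612
  T (10, 2): covers {Alpha, Epsilon, Zeta} → 552
Maximum coverage at Q: 617 registered voters.

Q, covering 617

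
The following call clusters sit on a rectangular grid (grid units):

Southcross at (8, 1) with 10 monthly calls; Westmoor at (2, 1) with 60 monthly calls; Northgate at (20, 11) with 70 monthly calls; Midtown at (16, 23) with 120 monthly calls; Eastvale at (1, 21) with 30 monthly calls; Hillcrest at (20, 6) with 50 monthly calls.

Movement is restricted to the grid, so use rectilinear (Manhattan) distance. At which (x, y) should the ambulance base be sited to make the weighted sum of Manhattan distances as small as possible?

(16, 11)

Manhattan distance separates: Σwᵢ(|x−xᵢ|+|y−yᵢ|) = Σwᵢ|x−xᵢ| + Σwᵢ|y−yᵢ|, so x and y are optimised independently as 1-D weighted medians.
Total weight W = 340; half = 170.
x-coordinate, sorted with cumulative weight:
  x=1 (Eastvale, w=30) cum 30
  x=2 (Westmoor, w=60) cum 90
  x=8 (Southcross, w=10) cum 100
  x=16 (Midtown, w=120) cum 220  ← median
  x=20 (Northgate, w=70) cum 290
  x=20 (Hillcrest, w=50) cum 340
⇒ x* = 16
y-coordinate, sorted with cumulative weight:
  y=1 (Southcross, w=10) cum 10
  y=1 (Westmoor, w=60) cum 70
  y=6 (Hillcrest, w=50) cum 120
  y=11 (Northgate, w=70) cum 190  ← median
  y=21 (Eastvale, w=30) cum 220
  y=23 (Midtown, w=120) cum 340
⇒ y* = 11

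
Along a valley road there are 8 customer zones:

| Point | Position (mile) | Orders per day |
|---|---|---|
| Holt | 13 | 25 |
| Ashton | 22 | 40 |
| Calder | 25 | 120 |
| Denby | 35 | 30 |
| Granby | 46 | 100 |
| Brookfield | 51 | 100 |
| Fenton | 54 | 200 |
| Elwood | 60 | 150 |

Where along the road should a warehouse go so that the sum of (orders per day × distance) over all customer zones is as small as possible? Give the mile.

For a sum of weighted absolute distances on a line, the optimum is the weighted median (not the mean). Total weight W = 765; half-weight = 382.5.
Sort by position and accumulate weight:
  mile 13 (Holt, w=25) → cum 25
  mile 22 (Ashton, w=40) → cum 65
  mile 25 (Calder, w=120) → cum 185
  mile 35 (Denby, w=30) → cum 215
  mile 46 (Granby, w=100) → cum 315
  mile 51 (Brookfield, w=100) → cum 415  ≥ 382.5 → median here
  mile 54 (Fenton, w=200) → cum 615
  mile 60 (Elwood, w=150) → cum 765
Optimal location: mile 51.

x = 51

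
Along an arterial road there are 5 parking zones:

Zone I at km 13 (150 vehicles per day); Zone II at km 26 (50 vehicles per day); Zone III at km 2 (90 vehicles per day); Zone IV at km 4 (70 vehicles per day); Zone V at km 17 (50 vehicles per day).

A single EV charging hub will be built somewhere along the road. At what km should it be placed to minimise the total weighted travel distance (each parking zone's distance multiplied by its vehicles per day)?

For a sum of weighted absolute distances on a line, the optimum is the weighted median (not the mean). Total weight W = 410; half-weight = 205.
Sort by position and accumulate weight:
  km 2 (Zone III, w=90) → cum 90
  km 4 (Zone IV, w=70) → cum 160
  km 13 (Zone I, w=150) → cum 310  ≥ 205 → median here
  km 17 (Zone V, w=50) → cum 360
  km 26 (Zone II, w=50) → cum 410
Optimal location: km 13.

x = 13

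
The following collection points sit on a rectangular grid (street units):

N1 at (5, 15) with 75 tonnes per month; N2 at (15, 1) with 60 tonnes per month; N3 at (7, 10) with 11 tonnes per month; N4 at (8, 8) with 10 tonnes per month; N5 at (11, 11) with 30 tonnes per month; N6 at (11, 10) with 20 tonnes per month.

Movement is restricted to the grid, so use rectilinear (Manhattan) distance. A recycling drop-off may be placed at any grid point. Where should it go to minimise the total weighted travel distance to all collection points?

(11, 11)

Manhattan distance separates: Σwᵢ(|x−xᵢ|+|y−yᵢ|) = Σwᵢ|x−xᵢ| + Σwᵢ|y−yᵢ|, so x and y are optimised independently as 1-D weighted medians.
Total weight W = 206; half = 103.
x-coordinate, sorted with cumulative weight:
  x=5 (N1, w=75) cum 75
  x=7 (N3, w=11) cum 86
  x=8 (N4, w=10) cum 96
  x=11 (N5, w=30) cum 126  ← median
  x=11 (N6, w=20) cum 146
  x=15 (N2, w=60) cum 206
⇒ x* = 11
y-coordinate, sorted with cumulative weight:
  y=1 (N2, w=60) cum 60
  y=8 (N4, w=10) cum 70
  y=10 (N3, w=11) cum 81
  y=10 (N6, w=20) cum 101
  y=11 (N5, w=30) cum 131  ← median
  y=15 (N1, w=75) cum 206
⇒ y* = 11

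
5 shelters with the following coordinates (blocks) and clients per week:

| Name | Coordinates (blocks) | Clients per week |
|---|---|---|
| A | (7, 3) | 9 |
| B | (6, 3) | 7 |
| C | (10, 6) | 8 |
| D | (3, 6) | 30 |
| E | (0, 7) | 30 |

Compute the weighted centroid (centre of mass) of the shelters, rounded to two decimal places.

(3.27, 5.79)

The minimiser of Σwᵢ‖p−pᵢ‖² is the weighted centroid p* = (Σwᵢpᵢ)/(Σwᵢ).
Σwᵢ = 84.
Σwᵢxᵢ = 9·7 + 7·6 + 8·10 + 30·3 + 30·0 = 275.
Σwᵢyᵢ = 9·3 + 7·3 + 8·6 + 30·6 + 30·7 = 486.
x* = 275/84 = 3.27, y* = 486/84 = 5.79.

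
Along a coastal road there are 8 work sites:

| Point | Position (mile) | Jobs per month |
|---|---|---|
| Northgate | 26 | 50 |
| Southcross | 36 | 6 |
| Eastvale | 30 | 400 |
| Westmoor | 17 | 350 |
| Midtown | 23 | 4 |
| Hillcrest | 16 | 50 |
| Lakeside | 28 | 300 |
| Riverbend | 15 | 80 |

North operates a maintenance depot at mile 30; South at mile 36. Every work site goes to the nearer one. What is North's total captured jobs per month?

The indifferent point is the midpoint (30+36)/2 = 33; work sites left of it (closer to North at 30) go to North, those right go to South.
  Riverbend at 15 (w=80) → North
  Hillcrest at 16 (w=50) → North
  Westmoor at 17 (w=350) → North
  Midtown at 23 (w=4) → North
  Northgate at 26 (w=50) → North
  Lakeside at 28 (w=300) → North
  Eastvale at 30 (w=400) → North
  Southcross at 36 (w=6) → South
North captures 1234; South captures 6.

1234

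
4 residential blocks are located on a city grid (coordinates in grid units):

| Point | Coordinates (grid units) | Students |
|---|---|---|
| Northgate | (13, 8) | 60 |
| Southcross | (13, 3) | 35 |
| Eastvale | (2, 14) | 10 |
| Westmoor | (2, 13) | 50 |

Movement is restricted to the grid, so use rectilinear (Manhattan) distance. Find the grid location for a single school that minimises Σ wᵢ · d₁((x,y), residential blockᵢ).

Manhattan distance separates: Σwᵢ(|x−xᵢ|+|y−yᵢ|) = Σwᵢ|x−xᵢ| + Σwᵢ|y−yᵢ|, so x and y are optimised independently as 1-D weighted medians.
Total weight W = 155; half = 77.5.
x-coordinate, sorted with cumulative weight:
  x=2 (Eastvale, w=10) cum 10
  x=2 (Westmoor, w=50) cum 60
  x=13 (Northgate, w=60) cum 120  ← median
  x=13 (Southcross, w=35) cum 155
⇒ x* = 13
y-coordinate, sorted with cumulative weight:
  y=3 (Southcross, w=35) cum 35
  y=8 (Northgate, w=60) cum 95  ← median
  y=13 (Westmoor, w=50) cum 145
  y=14 (Eastvale, w=10) cum 155
⇒ y* = 8

(13, 8)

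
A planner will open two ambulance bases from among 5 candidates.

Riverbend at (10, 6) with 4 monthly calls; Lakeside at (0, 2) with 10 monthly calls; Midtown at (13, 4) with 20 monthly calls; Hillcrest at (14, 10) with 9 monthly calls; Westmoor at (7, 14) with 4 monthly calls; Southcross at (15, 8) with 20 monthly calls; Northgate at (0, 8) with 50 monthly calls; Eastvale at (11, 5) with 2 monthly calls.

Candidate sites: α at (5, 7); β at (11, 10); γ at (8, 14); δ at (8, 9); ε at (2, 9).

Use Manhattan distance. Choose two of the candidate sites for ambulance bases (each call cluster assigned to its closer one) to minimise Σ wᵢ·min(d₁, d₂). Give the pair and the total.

Evaluate every pair (each demand assigned to the nearer of the two):
  {β, ε}: total = 609
  {δ, ε}: total = 721
  {α, β}: total = 769
  {α, ε}: total = 864
  {α, δ}: total = 881
  {γ, ε}: total = 958
  {β, δ}: total = 961
  {α, γ}: total = 974
  {γ, δ}: total = 1061
  {β, γ}: total = 1181
Best pair: {β, ε} with total 609.

{β, ε}, total 609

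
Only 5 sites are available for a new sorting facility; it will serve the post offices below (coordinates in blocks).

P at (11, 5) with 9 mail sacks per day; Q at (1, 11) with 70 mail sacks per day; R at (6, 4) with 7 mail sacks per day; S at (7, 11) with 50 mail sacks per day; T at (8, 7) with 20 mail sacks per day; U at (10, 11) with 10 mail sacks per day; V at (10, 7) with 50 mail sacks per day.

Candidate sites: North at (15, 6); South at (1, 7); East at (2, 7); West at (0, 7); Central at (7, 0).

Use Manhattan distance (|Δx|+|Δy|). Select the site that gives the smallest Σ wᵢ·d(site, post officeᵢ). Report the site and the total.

Total weighted distance at each candidate:
  North (15, 6): total = 2662
  South (1, 7): total = 1664
  East (2, 7): total = 1588
  West (0, 7): total = 1880
  Central (7, 0): total = 2656
Minimum is at East with total 1588 blocks.

East, total 1588 blocks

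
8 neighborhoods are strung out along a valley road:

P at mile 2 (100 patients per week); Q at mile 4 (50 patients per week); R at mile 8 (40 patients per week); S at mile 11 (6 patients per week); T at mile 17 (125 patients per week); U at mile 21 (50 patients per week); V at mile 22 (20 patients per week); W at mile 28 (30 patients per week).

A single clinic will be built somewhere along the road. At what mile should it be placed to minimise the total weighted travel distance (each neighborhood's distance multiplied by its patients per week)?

For a sum of weighted absolute distances on a line, the optimum is the weighted median (not the mean). Total weight W = 421; half-weight = 210.5.
Sort by position and accumulate weight:
  mile 2 (P, w=100) → cum 100
  mile 4 (Q, w=50) → cum 150
  mile 8 (R, w=40) → cum 190
  mile 11 (S, w=6) → cum 196
  mile 17 (T, w=125) → cum 321  ≥ 210.5 → median here
  mile 21 (U, w=50) → cum 371
  mile 22 (V, w=20) → cum 391
  mile 28 (W, w=30) → cum 421
Optimal location: mile 17.

x = 17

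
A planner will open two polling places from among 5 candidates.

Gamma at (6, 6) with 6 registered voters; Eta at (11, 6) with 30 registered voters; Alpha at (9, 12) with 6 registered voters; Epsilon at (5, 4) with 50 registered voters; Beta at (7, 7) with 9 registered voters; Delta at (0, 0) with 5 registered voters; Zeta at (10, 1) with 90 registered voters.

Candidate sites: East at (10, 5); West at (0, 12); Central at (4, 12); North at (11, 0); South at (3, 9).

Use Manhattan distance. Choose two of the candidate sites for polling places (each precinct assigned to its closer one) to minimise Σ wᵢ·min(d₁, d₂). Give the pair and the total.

Evaluate every pair (each demand assigned to the nearer of the two):
  {East, North}: total = 718
  {East, Central}: total = 900
  {East, West}: total = 903
  {East, South}: total = 903
  {North, South}: total = 909
  {Central, North}: total = 1015
  {West, North}: total = 1134
  {Central, South}: total = 2210
  {West, South}: total = 2234
  {West, Central}: total = 2580
Best pair: {East, North} with total 718.

{East, North}, total 718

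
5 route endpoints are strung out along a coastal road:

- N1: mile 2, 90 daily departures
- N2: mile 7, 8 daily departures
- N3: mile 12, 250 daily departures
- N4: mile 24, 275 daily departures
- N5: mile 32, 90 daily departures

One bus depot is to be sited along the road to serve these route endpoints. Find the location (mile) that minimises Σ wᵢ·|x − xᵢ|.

x = 24

For a sum of weighted absolute distances on a line, the optimum is the weighted median (not the mean). Total weight W = 713; half-weight = 356.5.
Sort by position and accumulate weight:
  mile 2 (N1, w=90) → cum 90
  mile 7 (N2, w=8) → cum 98
  mile 12 (N3, w=250) → cum 348
  mile 24 (N4, w=275) → cum 623  ≥ 356.5 → median here
  mile 32 (N5, w=90) → cum 713
Optimal location: mile 24.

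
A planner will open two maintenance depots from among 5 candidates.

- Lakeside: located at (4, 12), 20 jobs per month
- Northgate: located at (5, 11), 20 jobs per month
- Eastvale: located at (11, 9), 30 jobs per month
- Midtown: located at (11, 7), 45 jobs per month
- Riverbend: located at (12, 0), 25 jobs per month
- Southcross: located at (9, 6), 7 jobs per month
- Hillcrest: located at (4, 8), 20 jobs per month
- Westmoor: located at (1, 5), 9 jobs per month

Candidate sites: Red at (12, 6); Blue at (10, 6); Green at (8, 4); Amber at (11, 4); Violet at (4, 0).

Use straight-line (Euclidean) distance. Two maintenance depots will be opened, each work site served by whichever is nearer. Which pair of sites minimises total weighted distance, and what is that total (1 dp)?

Evaluate every pair (each demand assigned to the nearer of the two):
  {Blue, Amber}: total = 787.7
  {Blue, Green}: total = 794.8
  {Blue, Violet}: total = 813.7
  {Red, Green}: total = 823.6
  {Red, Blue}: total = 834.6
  {Red, Amber}: total = 905.1
  {Green, Amber}: total = 911.7
  {Red, Violet}: total = 914.0
  {Amber, Violet}: total = 1017.3
  {Green, Violet}: total = 1019.7
Best pair: {Blue, Amber} with total 787.7.

{Blue, Amber}, total 787.7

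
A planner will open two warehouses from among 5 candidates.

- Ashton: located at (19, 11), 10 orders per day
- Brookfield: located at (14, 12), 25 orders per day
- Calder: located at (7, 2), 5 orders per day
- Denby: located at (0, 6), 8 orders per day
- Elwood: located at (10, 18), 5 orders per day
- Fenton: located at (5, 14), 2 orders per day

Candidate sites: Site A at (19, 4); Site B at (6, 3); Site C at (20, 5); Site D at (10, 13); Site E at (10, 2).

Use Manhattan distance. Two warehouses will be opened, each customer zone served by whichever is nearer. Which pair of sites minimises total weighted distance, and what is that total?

Evaluate every pair (each demand assigned to the nearer of the two):
  {Site B, Site D}: total = 354
  {Site D, Site E}: total = 399
  {Site A, Site D}: total = 438
  {Site C, Site D}: total = 438
  {Site A, Site B}: total = 596
  {Site B, Site C}: total = 596
  {Site A, Site E}: total = 636
  {Site C, Site E}: total = 636
  {Site B, Site E}: total = 716
  {Site A, Site C}: total = 796
Best pair: {Site B, Site D} with total 354.

{Site B, Site D}, total 354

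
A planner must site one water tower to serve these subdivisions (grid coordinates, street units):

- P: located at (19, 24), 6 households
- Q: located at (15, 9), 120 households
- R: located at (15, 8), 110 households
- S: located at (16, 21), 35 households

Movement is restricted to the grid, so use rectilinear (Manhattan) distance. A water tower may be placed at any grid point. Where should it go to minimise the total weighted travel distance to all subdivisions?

Manhattan distance separates: Σwᵢ(|x−xᵢ|+|y−yᵢ|) = Σwᵢ|x−xᵢ| + Σwᵢ|y−yᵢ|, so x and y are optimised independently as 1-D weighted medians.
Total weight W = 271; half = 135.5.
x-coordinate, sorted with cumulative weight:
  x=15 (Q, w=120) cum 120
  x=15 (R, w=110) cum 230  ← median
  x=16 (S, w=35) cum 265
  x=19 (P, w=6) cum 271
⇒ x* = 15
y-coordinate, sorted with cumulative weight:
  y=8 (R, w=110) cum 110
  y=9 (Q, w=120) cum 230  ← median
  y=21 (S, w=35) cum 265
  y=24 (P, w=6) cum 271
⇒ y* = 9

(15, 9)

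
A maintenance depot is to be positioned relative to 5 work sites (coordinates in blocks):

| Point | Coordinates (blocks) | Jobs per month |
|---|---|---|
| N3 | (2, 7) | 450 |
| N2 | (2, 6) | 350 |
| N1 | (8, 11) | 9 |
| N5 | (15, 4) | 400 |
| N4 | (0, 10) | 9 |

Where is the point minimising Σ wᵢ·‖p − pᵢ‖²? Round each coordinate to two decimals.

(6.30, 5.78)

The minimiser of Σwᵢ‖p−pᵢ‖² is the weighted centroid p* = (Σwᵢpᵢ)/(Σwᵢ).
Σwᵢ = 1218.
Σwᵢxᵢ = 450·2 + 350·2 + 9·8 + 400·15 + 9·0 = 7672.
Σwᵢyᵢ = 450·7 + 350·6 + 9·11 + 400·4 + 9·10 = 7039.
x* = 7672/1218 = 6.30, y* = 7039/1218 = 5.78.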